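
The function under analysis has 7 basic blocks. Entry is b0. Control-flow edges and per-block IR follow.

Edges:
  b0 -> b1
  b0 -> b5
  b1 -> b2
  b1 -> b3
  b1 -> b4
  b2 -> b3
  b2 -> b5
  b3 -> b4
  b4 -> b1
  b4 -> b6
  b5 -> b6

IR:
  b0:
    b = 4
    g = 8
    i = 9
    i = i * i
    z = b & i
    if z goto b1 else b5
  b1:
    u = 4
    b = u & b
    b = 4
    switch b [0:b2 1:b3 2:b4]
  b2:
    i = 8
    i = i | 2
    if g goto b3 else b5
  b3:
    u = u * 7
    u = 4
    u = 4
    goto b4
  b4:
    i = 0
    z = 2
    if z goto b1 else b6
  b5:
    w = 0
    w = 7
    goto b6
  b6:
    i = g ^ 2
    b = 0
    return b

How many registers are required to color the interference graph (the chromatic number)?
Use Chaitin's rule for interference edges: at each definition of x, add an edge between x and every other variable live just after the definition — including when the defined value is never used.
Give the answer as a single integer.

Per-block:
  b0 def {b,g,i,z} use ∅
  b1 def {b,u} use {b}
  b2 def {i} use {g}
  b3 def {u} use {u}
  b4 def {i,z} use ∅
  b5 def {w} use ∅
  b6 def {b,i} use {g}

Live sets:
  live b0: ∅→{b,g}
  live b1: {b,g}→{b,g,u}
  live b2: {b,g,u}→{b,g,u}
  live b3: {b,g,u}→{b,g}
  live b4: {b,g}→{b,g}
  live b5: {g}→{g}
  live b6: {g}→∅

Interference:
  b — {g,i,u,z}
  g — {b,i,u,w,z}
  i — {b,g,u}
  u — {b,g,i}
  w — {g}
  z — {b,g}

Registers:
  {b,g,i,u} pairwise interfere (4-clique) ⇒ χ ≥ 4
  4-colouring: R0={g}  R1={b,w}  R2={i,z}  R3={u}
  χ = 4

Answer: 4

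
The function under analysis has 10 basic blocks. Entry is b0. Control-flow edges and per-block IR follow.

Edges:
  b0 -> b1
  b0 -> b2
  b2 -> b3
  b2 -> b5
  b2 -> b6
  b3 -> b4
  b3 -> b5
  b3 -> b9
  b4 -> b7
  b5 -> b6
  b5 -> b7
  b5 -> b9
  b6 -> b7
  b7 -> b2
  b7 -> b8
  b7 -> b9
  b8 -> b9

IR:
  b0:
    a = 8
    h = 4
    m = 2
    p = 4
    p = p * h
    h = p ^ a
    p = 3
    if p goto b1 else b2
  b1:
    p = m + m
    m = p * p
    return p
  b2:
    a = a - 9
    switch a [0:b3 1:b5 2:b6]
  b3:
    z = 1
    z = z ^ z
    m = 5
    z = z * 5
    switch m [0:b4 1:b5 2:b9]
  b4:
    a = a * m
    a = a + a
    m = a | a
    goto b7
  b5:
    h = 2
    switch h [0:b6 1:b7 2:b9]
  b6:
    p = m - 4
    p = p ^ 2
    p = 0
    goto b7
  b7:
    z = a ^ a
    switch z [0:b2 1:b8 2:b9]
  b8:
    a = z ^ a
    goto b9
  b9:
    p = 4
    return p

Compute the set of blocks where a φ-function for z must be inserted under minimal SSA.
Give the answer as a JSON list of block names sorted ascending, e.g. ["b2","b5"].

idom tree: b1←b0 b2←b0 b3←b2 b4←b3 b5←b2 b6←b2 b7←b2 b8←b7 b9←b2
Dom∩ at merges:
  b2: preds {b0,b7}: {b0} ∩ {b0,b2,b7} = {b0}; idom=b0
  b5: preds {b2,b3}: {b0,b2} ∩ {b0,b2,b3} = {b0,b2}; idom=b2
  b6: preds {b2,b5}: {b0,b2} ∩ {b0,b2,b5} = {b0,b2}; idom=b2
  b7: preds {b4,b5,b6}: {b0,b2,b3,b4} ∩ {b0,b2,b5} ∩ {b0,b2,b6} = {b0,b2}; idom=b2
  b9: preds {b3,b5,b7,b8}: {b0,b2,b3} ∩ {b0,b2,b5} ∩ {b0,b2,b7} ∩ {b0,b2,b7,b8} = {b0,b2}; idom=b2

DF derivation:
  join b2 pred b0: · stop@b0
  join b2 pred b7: b7→b2 stop@b0
  join b5 pred b2: · stop@b2
  join b5 pred b3: b3 stop@b2
  join b6 pred b2: · stop@b2
  join b6 pred b5: b5 stop@b2
  join b7 pred b4: b4→b3 stop@b2
  join b7 pred b5: b5 stop@b2
  join b7 pred b6: b6 stop@b2
  join b9 pred b3: b3 stop@b2
  join b9 pred b5: b5 stop@b2
  join b9 pred b7: b7 stop@b2
  join b9 pred b8: b8→b7 stop@b2
  b0: DF=∅
  b1: DF=∅
  b2: DF={b2}
  b3: DF={b5,b7,b9}
  b4: DF={b7}
  b5: DF={b6,b7,b9}
  b6: DF={b7}
  b7: DF={b2,b9}
  b8: DF={b9}
  b9: DF=∅

φ for z: defs {b3,b7}
  DF⁺ = {b2,b5,b6,b7,b9}

Answer: ["b2", "b5", "b6", "b7", "b9"]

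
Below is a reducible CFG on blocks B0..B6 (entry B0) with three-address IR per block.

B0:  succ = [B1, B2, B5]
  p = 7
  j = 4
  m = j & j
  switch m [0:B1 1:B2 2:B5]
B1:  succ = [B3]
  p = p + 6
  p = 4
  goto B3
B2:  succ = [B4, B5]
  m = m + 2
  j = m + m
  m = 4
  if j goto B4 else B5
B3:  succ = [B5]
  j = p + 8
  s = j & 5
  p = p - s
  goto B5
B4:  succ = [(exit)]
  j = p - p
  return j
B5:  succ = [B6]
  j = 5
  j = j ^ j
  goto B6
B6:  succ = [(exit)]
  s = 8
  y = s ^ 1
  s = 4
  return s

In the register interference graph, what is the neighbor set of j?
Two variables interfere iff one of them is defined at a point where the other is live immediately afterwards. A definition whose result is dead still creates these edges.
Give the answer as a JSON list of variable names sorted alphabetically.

Per-block:
  B0 def {j,m,p} use ∅
  B1 def {p} use {p}
  B2 def {j,m} use {m}
  B3 def {j,p,s} use {p}
  B4 def {j} use {p}
  B5 def {j} use ∅
  B6 def {s,y} use ∅

Liveness:
  B0: in=∅ out={m,p}
  B1: in={p} out={p}
  B2: in={m,p} out={p}
  B3: in={p} out=∅
  B4: in={p} out=∅
  B5: in=∅ out=∅
  B6: in=∅ out=∅

Interference:
  j↔{m,p}
  m↔{j,p}
  p↔{j,m,s}
  s↔{p}
  y↔∅

N(j) = ["m", "p"]

Answer: ["m", "p"]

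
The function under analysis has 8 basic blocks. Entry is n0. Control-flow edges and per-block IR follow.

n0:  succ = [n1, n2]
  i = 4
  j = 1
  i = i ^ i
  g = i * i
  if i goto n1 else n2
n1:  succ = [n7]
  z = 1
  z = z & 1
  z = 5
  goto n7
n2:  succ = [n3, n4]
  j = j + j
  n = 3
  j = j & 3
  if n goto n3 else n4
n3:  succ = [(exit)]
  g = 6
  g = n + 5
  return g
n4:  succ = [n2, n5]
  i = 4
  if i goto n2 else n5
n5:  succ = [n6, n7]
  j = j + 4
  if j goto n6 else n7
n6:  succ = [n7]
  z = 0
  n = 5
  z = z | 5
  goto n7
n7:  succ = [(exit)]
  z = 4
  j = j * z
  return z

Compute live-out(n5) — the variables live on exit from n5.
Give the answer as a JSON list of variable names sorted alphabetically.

Per-block:
  n0 def {g,i,j} use ∅
  n1 def {z} use ∅
  n2 def {j,n} use {j}
  n3 def {g} use {n}
  n4 def {i} use ∅
  n5 def {j} use {j}
  n6 def {n,z} use ∅
  n7 def {j,z} use {j}

Liveness:
  live n0: ∅→{j}
  live n1: {j}→{j}
  live n2: {j}→{j,n}
  live n3: {n}→∅
  live n4: {j}→{j}
  live n5: {j}→{j}
  live n6: {j}→{j}
  live n7: {j}→∅

live-out(n5) = ["j"]

Answer: ["j"]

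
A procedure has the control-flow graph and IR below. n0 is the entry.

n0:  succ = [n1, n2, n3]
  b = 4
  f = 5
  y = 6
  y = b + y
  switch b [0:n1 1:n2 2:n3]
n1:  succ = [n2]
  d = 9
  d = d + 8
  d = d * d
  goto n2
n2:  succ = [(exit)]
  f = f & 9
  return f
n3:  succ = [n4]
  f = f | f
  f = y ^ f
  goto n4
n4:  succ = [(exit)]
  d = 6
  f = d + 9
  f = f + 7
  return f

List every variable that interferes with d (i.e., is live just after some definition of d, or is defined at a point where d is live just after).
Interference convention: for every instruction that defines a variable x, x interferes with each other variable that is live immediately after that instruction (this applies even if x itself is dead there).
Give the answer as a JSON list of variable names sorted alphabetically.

Answer: ["f"]

Working:
def/use:
  n0: {b,f,y} / ∅
  n1: {d} / ∅
  n2: {f} / {f}
  n3: {f} / {f,y}
  n4: {d,f} / ∅

Live sets:
  n0: in=∅ out={f,y}
  n1: in={f} out={f}
  n2: in={f} out=∅
  n3: in={f,y} out=∅
  n4: in=∅ out=∅

Interference:
  b — {f,y}
  d — {f}
  f — {b,d,y}
  y — {b,f}

N(d) = ["f"]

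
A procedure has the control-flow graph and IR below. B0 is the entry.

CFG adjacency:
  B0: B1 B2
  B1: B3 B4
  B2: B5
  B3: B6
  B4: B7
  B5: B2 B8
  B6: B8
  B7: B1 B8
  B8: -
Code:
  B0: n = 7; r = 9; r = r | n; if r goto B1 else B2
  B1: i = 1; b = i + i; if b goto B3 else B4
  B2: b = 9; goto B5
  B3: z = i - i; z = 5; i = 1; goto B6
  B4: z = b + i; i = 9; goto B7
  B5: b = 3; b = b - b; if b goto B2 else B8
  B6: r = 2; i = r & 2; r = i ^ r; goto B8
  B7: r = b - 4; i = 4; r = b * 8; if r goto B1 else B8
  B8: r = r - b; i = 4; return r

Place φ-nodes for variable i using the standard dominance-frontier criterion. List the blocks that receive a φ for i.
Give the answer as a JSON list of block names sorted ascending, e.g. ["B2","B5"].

Answer: ["B1", "B8"]

Working:
idom tree: B1←B0 B2←B0 B3←B1 B4←B1 B5←B2 B6←B3 B7←B4 B8←B0
Dom at joins:
  B1: preds {B0,B7}: {B0} ∩ {B0,B1,B4,B7} = {B0}; idom=B0
  B2: preds {B0,B5}: {B0} ∩ {B0,B2,B5} = {B0}; idom=B0
  B8: preds {B5,B6,B7}: {B0,B2,B5} ∩ {B0,B1,B3,B6} ∩ {B0,B1,B4,B7} = {B0}; idom=B0

DF derivation:
  B1←B0: walk · to B0
  B1←B7: walk B7→B4→B1 to B0
  B2←B0: walk · to B0
  B2←B5: walk B5→B2 to B0
  B8←B5: walk B5→B2 to B0
  B8←B6: walk B6→B3→B1 to B0
  B8←B7: walk B7→B4→B1 to B0
  B0: DF=∅
  B1: DF={B1,B8}
  B2: DF={B2,B8}
  B3: DF={B8}
  B4: DF={B1,B8}
  B5: DF={B2,B8}
  B6: DF={B8}
  B7: DF={B1,B8}
  B8: DF=∅

φ for i: defs {B1,B3,B4,B6,B7,B8}
  DF⁺ = {B1,B8}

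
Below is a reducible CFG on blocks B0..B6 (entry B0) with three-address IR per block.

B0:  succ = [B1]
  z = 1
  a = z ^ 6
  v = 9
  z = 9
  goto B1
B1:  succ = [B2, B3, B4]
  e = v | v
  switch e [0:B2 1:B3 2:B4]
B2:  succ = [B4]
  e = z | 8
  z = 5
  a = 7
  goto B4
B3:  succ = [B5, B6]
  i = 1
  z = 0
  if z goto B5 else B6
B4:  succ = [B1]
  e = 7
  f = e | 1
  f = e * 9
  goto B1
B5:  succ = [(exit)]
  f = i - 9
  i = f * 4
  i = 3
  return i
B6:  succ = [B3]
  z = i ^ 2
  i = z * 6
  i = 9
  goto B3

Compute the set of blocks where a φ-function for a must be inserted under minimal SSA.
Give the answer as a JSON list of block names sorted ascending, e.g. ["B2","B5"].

Answer: ["B1", "B4"]

Derivation:
idom tree: B1←B0 B2←B1 B3←B1 B4←B1 B5←B3 B6←B3
Dom∩ at merges:
  B1: preds {B0,B4}: {B0} ∩ {B0,B1,B4} = {B0}; idom=B0
  B3: preds {B1,B6}: {B0,B1} ∩ {B0,B1,B3,B6} = {B0,B1}; idom=B1
  B4: preds {B1,B2}: {B0,B1} ∩ {B0,B1,B2} = {B0,B1}; idom=B1

Frontier:
  join B1 pred B0: · stop@B0
  join B1 pred B4: B4→B1 stop@B0
  join B3 pred B1: · stop@B1
  join B3 pred B6: B6→B3 stop@B1
  join B4 pred B1: · stop@B1
  join B4 pred B2: B2 stop@B1
  B0: DF=∅
  B1: DF={B1}
  B2: DF={B4}
  B3: DF={B3}
  B4: DF={B1}
  B5: DF=∅
  B6: DF={B3}

φ for a: defs {B0,B2}
  DF⁺ = {B1,B4}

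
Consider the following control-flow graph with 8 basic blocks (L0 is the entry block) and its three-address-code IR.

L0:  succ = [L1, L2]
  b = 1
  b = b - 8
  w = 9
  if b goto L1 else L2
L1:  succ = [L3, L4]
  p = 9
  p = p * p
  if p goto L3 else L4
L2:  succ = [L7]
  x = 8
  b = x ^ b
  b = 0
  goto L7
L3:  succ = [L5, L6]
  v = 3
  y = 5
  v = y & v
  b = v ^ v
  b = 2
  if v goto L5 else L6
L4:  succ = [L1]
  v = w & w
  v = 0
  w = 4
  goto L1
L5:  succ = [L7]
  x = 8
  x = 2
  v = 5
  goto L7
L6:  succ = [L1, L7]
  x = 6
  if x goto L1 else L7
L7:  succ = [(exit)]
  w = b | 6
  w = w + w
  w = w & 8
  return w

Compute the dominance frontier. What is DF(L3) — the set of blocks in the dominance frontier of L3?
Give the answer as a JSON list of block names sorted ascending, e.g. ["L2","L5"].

idom tree: L1←L0 L2←L0 L3←L1 L4←L1 L5←L3 L6←L3 L7←L0
Dom∩ at merges:
  L1: preds {L0,L4,L6}: {L0} ∩ {L0,L1,L4} ∩ {L0,L1,L3,L6} = {L0}; idom=L0
  L7: preds {L2,L5,L6}: {L0,L2} ∩ {L0,L1,L3,L5} ∩ {L0,L1,L3,L6} = {L0}; idom=L0

DF walk-up:
  L1←L0: walk · to L0
  L1←L4: walk L4→L1 to L0
  L1←L6: walk L6→L3→L1 to L0
  L7←L2: walk L2 to L0
  L7←L5: walk L5→L3→L1 to L0
  L7←L6: walk L6→L3→L1 to L0
  DF(L0)=∅
  DF(L1)={L1,L7}
  DF(L2)={L7}
  DF(L3)={L1,L7}
  DF(L4)={L1}
  DF(L5)={L7}
  DF(L6)={L1,L7}
  DF(L7)=∅

DF(L3) = ["L1", "L7"]

Answer: ["L1", "L7"]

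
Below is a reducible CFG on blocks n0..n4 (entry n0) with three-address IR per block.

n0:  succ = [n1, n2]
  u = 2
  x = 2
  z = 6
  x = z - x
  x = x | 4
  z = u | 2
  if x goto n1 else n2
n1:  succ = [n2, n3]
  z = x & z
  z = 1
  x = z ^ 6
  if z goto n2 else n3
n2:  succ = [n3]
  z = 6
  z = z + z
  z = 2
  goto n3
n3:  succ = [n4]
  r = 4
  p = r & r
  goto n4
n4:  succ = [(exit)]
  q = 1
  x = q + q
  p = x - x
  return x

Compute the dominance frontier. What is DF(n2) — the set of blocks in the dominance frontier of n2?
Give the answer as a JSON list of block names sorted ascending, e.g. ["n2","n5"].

Answer: ["n3"]

Analysis:
idom tree: n1←n0 n2←n0 n3←n0 n4←n3
Dom∩ at merges:
  n2: preds {n0,n1}: {n0} ∩ {n0,n1} = {n0}; idom=n0
  n3: preds {n1,n2}: {n0,n1} ∩ {n0,n2} = {n0}; idom=n0

DF walk-up:
  join n2 pred n0: · stop@n0
  join n2 pred n1: n1 stop@n0
  join n3 pred n1: n1 stop@n0
  join n3 pred n2: n2 stop@n0
  n0: DF=∅
  n1: DF={n2,n3}
  n2: DF={n3}
  n3: DF=∅
  n4: DF=∅

DF(n2) = ["n3"]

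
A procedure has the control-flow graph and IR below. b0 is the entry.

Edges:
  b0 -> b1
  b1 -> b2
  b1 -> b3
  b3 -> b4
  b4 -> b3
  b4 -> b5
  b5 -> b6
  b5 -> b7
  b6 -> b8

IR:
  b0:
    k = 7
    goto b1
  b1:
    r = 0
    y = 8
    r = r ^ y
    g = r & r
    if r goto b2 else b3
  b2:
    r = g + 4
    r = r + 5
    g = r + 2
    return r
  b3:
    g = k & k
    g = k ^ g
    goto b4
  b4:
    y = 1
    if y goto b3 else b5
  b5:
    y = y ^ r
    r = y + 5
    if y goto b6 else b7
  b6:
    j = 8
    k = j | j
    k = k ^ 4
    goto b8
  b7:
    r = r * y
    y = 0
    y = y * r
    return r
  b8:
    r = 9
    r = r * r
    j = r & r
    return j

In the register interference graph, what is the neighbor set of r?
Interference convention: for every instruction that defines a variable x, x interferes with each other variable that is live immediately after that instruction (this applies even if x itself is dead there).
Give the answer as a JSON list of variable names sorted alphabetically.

Answer: ["g", "k", "y"]

Analysis:
Per-block:
  b0: def={k} ue=∅
  b1: def={g,r,y} ue=∅
  b2: def={g,r} ue={g}
  b3: def={g} ue={k}
  b4: def={y} ue=∅
  b5: def={r,y} ue={r,y}
  b6: def={j,k} ue=∅
  b7: def={r,y} ue={r,y}
  b8: def={j,r} ue=∅

Live sets:
  live b0: ∅→{k}
  live b1: {k}→{g,k,r}
  live b2: {g}→∅
  live b3: {k,r}→{k,r}
  live b4: {k,r}→{k,r,y}
  live b5: {r,y}→{r,y}
  live b6: ∅→∅
  live b7: {r,y}→∅
  live b8: ∅→∅

Interfere edges:
  g — {k,r}
  j — ∅
  k — {g,r,y}
  r — {g,k,y}
  y — {k,r}

N(r) = ["g", "k", "y"]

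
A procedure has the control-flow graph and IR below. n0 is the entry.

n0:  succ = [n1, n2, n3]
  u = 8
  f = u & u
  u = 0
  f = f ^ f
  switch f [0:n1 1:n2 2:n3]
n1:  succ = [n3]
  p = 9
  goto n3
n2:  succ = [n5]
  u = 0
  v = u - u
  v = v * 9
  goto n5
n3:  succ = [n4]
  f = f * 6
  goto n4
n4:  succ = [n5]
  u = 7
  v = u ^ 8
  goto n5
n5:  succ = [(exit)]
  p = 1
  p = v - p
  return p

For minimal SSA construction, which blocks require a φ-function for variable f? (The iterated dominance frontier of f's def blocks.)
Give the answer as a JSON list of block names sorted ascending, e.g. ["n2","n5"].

Answer: ["n5"]

Derivation:
idom tree: n1←n0 n2←n0 n3←n0 n4←n3 n5←n0
Dom at joins:
  n3: preds {n0,n1}: {n0} ∩ {n0,n1} = {n0}; idom=n0
  n5: preds {n2,n4}: {n0,n2} ∩ {n0,n3,n4} = {n0}; idom=n0

DF derivation:
  join n3 pred n0: · stop@n0
  join n3 pred n1: n1 stop@n0
  join n5 pred n2: n2 stop@n0
  join n5 pred n4: n4→n3 stop@n0
  DF(n0)=∅
  DF(n1)={n3}
  DF(n2)={n5}
  DF(n3)={n5}
  DF(n4)={n5}
  DF(n5)=∅

φ for f: defs {n0,n3}
  DF⁺ = {n5}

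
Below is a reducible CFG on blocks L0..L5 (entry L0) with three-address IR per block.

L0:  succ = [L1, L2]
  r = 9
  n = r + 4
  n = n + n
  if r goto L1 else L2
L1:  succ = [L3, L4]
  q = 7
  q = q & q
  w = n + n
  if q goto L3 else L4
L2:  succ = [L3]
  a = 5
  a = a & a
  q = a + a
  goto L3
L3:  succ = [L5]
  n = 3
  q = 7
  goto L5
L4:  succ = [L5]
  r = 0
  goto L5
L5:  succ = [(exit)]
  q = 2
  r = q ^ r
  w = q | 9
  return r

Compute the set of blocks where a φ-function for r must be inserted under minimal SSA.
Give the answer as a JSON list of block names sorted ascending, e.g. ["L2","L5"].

Answer: ["L5"]

Analysis:
idom tree: L1←L0 L2←L0 L3←L0 L4←L1 L5←L0
Dom∩ at merges:
  L3: preds {L1,L2}: {L0,L1} ∩ {L0,L2} = {L0}; idom=L0
  L5: preds {L3,L4}: {L0,L3} ∩ {L0,L1,L4} = {L0}; idom=L0

Frontier:
  join L3 pred L1: L1 stop@L0
  join L3 pred L2: L2 stop@L0
  join L5 pred L3: L3 stop@L0
  join L5 pred L4: L4→L1 stop@L0
  DF(L0)=∅
  DF(L1)={L3,L5}
  DF(L2)={L3}
  DF(L3)={L5}
  DF(L4)={L5}
  DF(L5)=∅

φ for r: defs {L0,L4,L5}
  DF⁺ = {L5}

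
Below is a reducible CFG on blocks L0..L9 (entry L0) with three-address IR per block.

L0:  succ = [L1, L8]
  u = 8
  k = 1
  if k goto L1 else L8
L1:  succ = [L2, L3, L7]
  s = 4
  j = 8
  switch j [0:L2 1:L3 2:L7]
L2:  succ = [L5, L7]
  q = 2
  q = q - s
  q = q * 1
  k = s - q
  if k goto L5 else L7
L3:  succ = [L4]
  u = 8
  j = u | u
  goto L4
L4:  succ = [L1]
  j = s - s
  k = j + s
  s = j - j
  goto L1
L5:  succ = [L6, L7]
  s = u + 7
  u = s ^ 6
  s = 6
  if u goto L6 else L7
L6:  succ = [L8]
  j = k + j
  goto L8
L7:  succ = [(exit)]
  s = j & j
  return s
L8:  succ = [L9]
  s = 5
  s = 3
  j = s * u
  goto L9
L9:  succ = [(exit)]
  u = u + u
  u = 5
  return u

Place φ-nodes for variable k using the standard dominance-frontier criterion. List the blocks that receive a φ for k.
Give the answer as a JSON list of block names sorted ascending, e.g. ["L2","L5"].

idom tree: L1←L0 L2←L1 L3←L1 L4←L3 L5←L2 L6←L5 L7←L1 L8←L0 L9←L8
Dom at joins:
  L1: preds {L0,L4}: {L0} ∩ {L0,L1,L3,L4} = {L0}; idom=L0
  L7: preds {L1,L2,L5}: {L0,L1} ∩ {L0,L1,L2} ∩ {L0,L1,L2,L5} = {L0,L1}; idom=L1
  L8: preds {L0,L6}: {L0} ∩ {L0,L1,L2,L5,L6} = {L0}; idom=L0

Frontier:
  L1←L0: walk · to L0
  L1←L4: walk L4→L3→L1 to L0
  L7←L1: walk · to L1
  L7←L2: walk L2 to L1
  L7←L5: walk L5→L2 to L1
  L8←L0: walk · to L0
  L8←L6: walk L6→L5→L2→L1 to L0
  L0 → ∅
  L1 → {L1,L8}
  L2 → {L7,L8}
  L3 → {L1}
  L4 → {L1}
  L5 → {L7,L8}
  L6 → {L8}
  L7 → ∅
  L8 → ∅
  L9 → ∅

φ for k: defs {L0,L2,L4}
  DF⁺ = {L1,L7,L8}

Answer: ["L1", "L7", "L8"]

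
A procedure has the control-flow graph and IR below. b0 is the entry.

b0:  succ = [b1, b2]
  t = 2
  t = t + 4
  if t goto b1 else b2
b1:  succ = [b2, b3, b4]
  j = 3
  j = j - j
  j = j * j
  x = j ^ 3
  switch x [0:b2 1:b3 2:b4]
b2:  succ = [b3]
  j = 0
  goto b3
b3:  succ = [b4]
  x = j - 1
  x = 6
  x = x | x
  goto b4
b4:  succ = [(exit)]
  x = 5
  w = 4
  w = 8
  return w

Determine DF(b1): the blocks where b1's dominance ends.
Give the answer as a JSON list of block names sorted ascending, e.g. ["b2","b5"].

idom tree: b1←b0 b2←b0 b3←b0 b4←b0
Dom at joins:
  b2: preds {b0,b1}: {b0} ∩ {b0,b1} = {b0}; idom=b0
  b3: preds {b1,b2}: {b0,b1} ∩ {b0,b2} = {b0}; idom=b0
  b4: preds {b1,b3}: {b0,b1} ∩ {b0,b3} = {b0}; idom=b0

DF walk-up:
  join b2 pred b0: · stop@b0
  join b2 pred b1: b1 stop@b0
  join b3 pred b1: b1 stop@b0
  join b3 pred b2: b2 stop@b0
  join b4 pred b1: b1 stop@b0
  join b4 pred b3: b3 stop@b0
  b0 → ∅
  b1 → {b2,b3,b4}
  b2 → {b3}
  b3 → {b4}
  b4 → ∅

DF(b1) = ["b2", "b3", "b4"]

Answer: ["b2", "b3", "b4"]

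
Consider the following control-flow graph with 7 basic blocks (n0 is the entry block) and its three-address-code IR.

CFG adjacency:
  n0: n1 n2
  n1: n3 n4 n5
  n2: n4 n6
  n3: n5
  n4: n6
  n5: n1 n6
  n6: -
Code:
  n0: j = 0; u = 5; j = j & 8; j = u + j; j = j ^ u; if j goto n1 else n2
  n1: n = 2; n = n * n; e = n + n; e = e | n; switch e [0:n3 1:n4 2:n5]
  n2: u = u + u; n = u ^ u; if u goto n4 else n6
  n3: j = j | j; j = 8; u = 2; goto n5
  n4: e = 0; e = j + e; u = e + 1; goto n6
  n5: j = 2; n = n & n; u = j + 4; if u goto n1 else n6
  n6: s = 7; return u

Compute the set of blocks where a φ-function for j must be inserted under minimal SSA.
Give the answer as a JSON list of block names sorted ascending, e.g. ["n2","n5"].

idom tree: n1←n0 n2←n0 n3←n1 n4←n0 n5←n1 n6←n0
Dom at joins:
  n1: preds {n0,n5}: {n0} ∩ {n0,n1,n5} = {n0}; idom=n0
  n4: preds {n1,n2}: {n0,n1} ∩ {n0,n2} = {n0}; idom=n0
  n5: preds {n1,n3}: {n0,n1} ∩ {n0,n1,n3} = {n0,n1}; idom=n1
  n6: preds {n2,n4,n5}: {n0,n2} ∩ {n0,n4} ∩ {n0,n1,n5} = {n0}; idom=n0

DF walk-up:
  n1←n0: walk · to n0
  n1←n5: walk n5→n1 to n0
  n4←n1: walk n1 to n0
  n4←n2: walk n2 to n0
  n5←n1: walk · to n1
  n5←n3: walk n3 to n1
  n6←n2: walk n2 to n0
  n6←n4: walk n4 to n0
  n6←n5: walk n5→n1 to n0
  n0 → ∅
  n1 → {n1,n4,n6}
  n2 → {n4,n6}
  n3 → {n5}
  n4 → {n6}
  n5 → {n1,n6}
  n6 → ∅

φ for j: defs {n0,n3,n5}
  DF⁺ = {n1,n4,n5,n6}

Answer: ["n1", "n4", "n5", "n6"]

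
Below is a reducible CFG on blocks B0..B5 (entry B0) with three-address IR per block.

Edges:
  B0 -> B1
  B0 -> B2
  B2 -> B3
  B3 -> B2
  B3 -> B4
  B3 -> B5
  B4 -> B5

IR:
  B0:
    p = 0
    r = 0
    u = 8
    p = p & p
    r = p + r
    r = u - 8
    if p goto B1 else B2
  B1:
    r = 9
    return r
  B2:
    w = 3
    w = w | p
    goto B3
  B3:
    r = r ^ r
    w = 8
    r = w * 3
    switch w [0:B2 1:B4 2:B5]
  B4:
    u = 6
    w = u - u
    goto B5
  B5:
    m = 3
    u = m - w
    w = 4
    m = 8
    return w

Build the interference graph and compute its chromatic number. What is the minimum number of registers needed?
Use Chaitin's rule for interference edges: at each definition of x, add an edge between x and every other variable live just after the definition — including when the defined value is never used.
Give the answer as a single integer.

def/use:
  B0: def={p,r,u} ue=∅
  B1: def={r} ue=∅
  B2: def={w} ue={p}
  B3: def={r,w} ue={r}
  B4: def={u,w} ue=∅
  B5: def={m,u,w} ue={w}

Liveness:
  live B0: ∅→{p,r}
  live B1: ∅→∅
  live B2: {p,r}→{p,r}
  live B3: {p,r}→{p,r,w}
  live B4: ∅→{w}
  live B5: {w}→∅

Interfere edges:
  m: {w}
  p: {r,u,w}
  r: {p,u,w}
  u: {p,r}
  w: {m,p,r}

Registers:
  clique {p,r,u} ⇒ need ≥ 3
  3-colouring: c0={m,p}  c1={r}  c2={u,w}
  χ = 3

Answer: 3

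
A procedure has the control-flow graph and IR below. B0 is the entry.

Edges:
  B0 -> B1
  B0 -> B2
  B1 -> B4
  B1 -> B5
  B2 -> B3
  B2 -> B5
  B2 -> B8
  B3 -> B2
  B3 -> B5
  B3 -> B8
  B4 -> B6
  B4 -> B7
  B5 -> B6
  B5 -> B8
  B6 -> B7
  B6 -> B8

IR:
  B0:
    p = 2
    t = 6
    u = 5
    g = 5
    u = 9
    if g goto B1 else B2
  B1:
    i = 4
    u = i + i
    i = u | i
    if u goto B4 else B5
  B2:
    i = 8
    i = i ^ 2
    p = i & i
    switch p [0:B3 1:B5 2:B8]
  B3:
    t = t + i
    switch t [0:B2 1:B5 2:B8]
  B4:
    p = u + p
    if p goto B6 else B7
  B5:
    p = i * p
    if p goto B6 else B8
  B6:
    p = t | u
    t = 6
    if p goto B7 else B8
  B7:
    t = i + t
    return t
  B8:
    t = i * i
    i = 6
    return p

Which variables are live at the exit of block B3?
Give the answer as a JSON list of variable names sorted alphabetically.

Answer: ["i", "p", "t", "u"]

Working:
Per-block:
  B0: {g,p,t,u} / ∅
  B1: {i,u} / ∅
  B2: {i,p} / ∅
  B3: {t} / {i,t}
  B4: {p} / {p,u}
  B5: {p} / {i,p}
  B6: {p,t} / {t,u}
  B7: {t} / {i,t}
  B8: {i,t} / {i,p}

Liveness:
  B0 li=∅ lo={p,t,u}
  B1 li={p,t} lo={i,p,t,u}
  B2 li={t,u} lo={i,p,t,u}
  B3 li={i,p,t,u} lo={i,p,t,u}
  B4 li={i,p,t,u} lo={i,t,u}
  B5 li={i,p,t,u} lo={i,p,t,u}
  B6 li={i,t,u} lo={i,p,t}
  B7 li={i,t} lo=∅
  B8 li={i,p} lo=∅

live-out(B3) = ["i", "p", "t", "u"]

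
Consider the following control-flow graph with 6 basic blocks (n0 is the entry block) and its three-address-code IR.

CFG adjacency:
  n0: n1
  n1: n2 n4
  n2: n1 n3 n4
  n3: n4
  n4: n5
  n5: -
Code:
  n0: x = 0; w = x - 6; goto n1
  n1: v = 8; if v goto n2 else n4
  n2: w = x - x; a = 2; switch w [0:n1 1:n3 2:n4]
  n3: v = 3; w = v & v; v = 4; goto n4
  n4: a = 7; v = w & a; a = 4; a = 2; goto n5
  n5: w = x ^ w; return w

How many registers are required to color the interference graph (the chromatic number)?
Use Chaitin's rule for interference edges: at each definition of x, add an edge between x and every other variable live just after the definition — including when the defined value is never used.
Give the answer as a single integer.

Answer: 3

Derivation:
Per-block:
  n0: {w,x} / ∅
  n1: {v} / ∅
  n2: {a,w} / {x}
  n3: {v,w} / ∅
  n4: {a,v} / {w}
  n5: {w} / {w,x}

Live sets:
  live n0: ∅→{w,x}
  live n1: {w,x}→{w,x}
  live n2: {x}→{w,x}
  live n3: {x}→{w,x}
  live n4: {w,x}→{w,x}
  live n5: {w,x}→∅

Interference:
  a: {w,x}
  v: {w,x}
  w: {a,v,x}
  x: {a,v,w}

Colouring:
  {a,w,x} pairwise interfere (3-clique) ⇒ χ ≥ 3
  assign a→c2 v→c2 w→c0 x→c1 — no edge inside a register ⇒ χ ≤ 3
  χ = 3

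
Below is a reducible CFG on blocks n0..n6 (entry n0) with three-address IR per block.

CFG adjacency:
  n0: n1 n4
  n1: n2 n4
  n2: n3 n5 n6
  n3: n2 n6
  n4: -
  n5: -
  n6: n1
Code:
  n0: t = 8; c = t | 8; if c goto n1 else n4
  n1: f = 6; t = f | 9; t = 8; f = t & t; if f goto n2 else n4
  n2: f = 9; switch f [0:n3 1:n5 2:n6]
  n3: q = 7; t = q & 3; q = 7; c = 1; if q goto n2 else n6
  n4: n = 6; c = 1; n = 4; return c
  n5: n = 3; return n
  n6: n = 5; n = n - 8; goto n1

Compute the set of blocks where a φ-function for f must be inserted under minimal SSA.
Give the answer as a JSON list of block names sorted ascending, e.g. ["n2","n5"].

Answer: ["n1", "n2", "n4"]

Analysis:
idom tree: n1←n0 n2←n1 n3←n2 n4←n0 n5←n2 n6←n2
Dom at joins:
  n1: preds {n0,n6}: {n0} ∩ {n0,n1,n2,n6} = {n0}; idom=n0
  n2: preds {n1,n3}: {n0,n1} ∩ {n0,n1,n2,n3} = {n0,n1}; idom=n1
  n4: preds {n0,n1}: {n0} ∩ {n0,n1} = {n0}; idom=n0
  n6: preds {n2,n3}: {n0,n1,n2} ∩ {n0,n1,n2,n3} = {n0,n1,n2}; idom=n2

DF walk-up:
  n1←n0: walk · to n0
  n1←n6: walk n6→n2→n1 to n0
  n2←n1: walk · to n1
  n2←n3: walk n3→n2 to n1
  n4←n0: walk · to n0
  n4←n1: walk n1 to n0
  n6←n2: walk · to n2
  n6←n3: walk n3 to n2
  DF(n0)=∅
  DF(n1)={n1,n4}
  DF(n2)={n1,n2}
  DF(n3)={n2,n6}
  DF(n4)=∅
  DF(n5)=∅
  DF(n6)={n1}

φ for f: defs {n1,n2}
  DF⁺ = {n1,n2,n4}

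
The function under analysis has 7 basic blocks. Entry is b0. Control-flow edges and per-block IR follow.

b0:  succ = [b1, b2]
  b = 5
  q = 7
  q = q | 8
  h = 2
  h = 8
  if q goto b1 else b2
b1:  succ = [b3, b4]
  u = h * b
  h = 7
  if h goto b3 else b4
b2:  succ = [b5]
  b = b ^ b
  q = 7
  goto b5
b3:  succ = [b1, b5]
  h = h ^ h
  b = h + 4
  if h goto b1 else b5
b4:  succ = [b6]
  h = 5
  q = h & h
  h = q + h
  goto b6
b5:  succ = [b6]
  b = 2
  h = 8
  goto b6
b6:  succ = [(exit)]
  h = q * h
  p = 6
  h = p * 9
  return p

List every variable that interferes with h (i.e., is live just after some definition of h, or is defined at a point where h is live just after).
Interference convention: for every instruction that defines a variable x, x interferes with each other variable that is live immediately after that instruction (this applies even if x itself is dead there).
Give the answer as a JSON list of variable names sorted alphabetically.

Per-block:
  b0: {b,h,q} / ∅
  b1: {h,u} / {b,h}
  b2: {b,q} / {b}
  b3: {b,h} / {h}
  b4: {h,q} / ∅
  b5: {b,h} / ∅
  b6: {h,p} / {h,q}

Backward fixpoint:
  live b0: ∅→{b,h,q}
  live b1: {b,h,q}→{h,q}
  live b2: {b}→{q}
  live b3: {h,q}→{b,h,q}
  live b4: ∅→{h,q}
  live b5: {q}→{h,q}
  live b6: {h,q}→∅

Interference:
  b — {h,q}
  h — {b,p,q}
  p — {h}
  q — {b,h,u}
  u — {q}

N(h) = ["b", "p", "q"]

Answer: ["b", "p", "q"]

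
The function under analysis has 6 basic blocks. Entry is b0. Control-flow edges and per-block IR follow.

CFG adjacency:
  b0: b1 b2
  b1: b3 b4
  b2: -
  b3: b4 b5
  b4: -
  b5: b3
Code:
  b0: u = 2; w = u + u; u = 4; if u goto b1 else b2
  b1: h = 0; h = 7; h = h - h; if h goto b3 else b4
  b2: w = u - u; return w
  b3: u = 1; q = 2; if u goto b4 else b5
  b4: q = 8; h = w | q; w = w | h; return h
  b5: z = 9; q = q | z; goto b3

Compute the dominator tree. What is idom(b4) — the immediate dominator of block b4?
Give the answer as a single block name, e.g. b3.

Answer: b1

Derivation:
idom tree: b1←b0 b2←b0 b3←b1 b4←b1 b5←b3
Dom∩ at merges:
  b3: preds {b1,b5}: {b0,b1} ∩ {b0,b1,b3,b5} = {b0,b1}; idom=b1
  b4: preds {b1,b3}: {b0,b1} ∩ {b0,b1,b3} = {b0,b1}; idom=b1

idom(b4) = b1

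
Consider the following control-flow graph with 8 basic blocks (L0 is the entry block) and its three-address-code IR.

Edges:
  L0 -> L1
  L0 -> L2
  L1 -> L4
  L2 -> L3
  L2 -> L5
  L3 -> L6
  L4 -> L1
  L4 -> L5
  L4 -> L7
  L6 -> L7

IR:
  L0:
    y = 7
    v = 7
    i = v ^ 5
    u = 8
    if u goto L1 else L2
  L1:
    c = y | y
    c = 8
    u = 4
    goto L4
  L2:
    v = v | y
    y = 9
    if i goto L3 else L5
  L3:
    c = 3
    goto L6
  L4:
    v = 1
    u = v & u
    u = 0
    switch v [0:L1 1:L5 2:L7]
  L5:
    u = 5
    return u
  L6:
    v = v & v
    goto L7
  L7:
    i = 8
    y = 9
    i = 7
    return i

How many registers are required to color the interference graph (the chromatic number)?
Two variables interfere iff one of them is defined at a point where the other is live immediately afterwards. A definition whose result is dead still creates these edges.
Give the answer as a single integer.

Block summaries:
  L0 def {i,u,v,y} use ∅
  L1 def {c,u} use {y}
  L2 def {v,y} use {i,v,y}
  L3 def {c} use ∅
  L4 def {u,v} use {u}
  L5 def {u} use ∅
  L6 def {v} use {v}
  L7 def {i,y} use ∅

Liveness:
  L0: in=∅ out={i,v,y}
  L1: in={y} out={u,y}
  L2: in={i,v,y} out={v}
  L3: in={v} out={v}
  L4: in={u,y} out={y}
  L5: in=∅ out=∅
  L6: in={v} out=∅
  L7: in=∅ out=∅

Interfere edges:
  c: {v,y}
  i: {u,v,y}
  u: {i,v,y}
  v: {c,i,u,y}
  y: {c,i,u,v}

Chromatic number:
  lower bound: {i,u,v,y} mutually conflict ⇒ χ ≥ 4
  4-colouring: c0={v}  c1={y}  c2={c,i}  c3={u}
  χ = 4

Answer: 4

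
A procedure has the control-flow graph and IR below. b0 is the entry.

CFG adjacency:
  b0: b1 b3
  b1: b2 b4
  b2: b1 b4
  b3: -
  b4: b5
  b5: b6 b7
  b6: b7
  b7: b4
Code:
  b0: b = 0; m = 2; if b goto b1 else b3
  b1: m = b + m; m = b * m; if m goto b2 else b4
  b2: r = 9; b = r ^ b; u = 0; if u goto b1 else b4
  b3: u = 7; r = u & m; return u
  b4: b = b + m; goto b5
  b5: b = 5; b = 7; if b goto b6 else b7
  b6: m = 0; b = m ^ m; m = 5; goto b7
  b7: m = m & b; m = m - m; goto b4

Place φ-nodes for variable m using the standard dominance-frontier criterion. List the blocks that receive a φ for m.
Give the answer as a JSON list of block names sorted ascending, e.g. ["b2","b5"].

idom tree: b1←b0 b2←b1 b3←b0 b4←b1 b5←b4 b6←b5 b7←b5
Join-block Dom:
  b1: preds {b0,b2}: {b0} ∩ {b0,b1,b2} = {b0}; idom=b0
  b4: preds {b1,b2,b7}: {b0,b1} ∩ {b0,b1,b2} ∩ {b0,b1,b4,b5,b7} = {b0,b1}; idom=b1
  b7: preds {b5,b6}: {b0,b1,b4,b5} ∩ {b0,b1,b4,b5,b6} = {b0,b1,b4,b5}; idom=b5

Frontier:
  join b1 pred b0: · stop@b0
  join b1 pred b2: b2→b1 stop@b0
  join b4 pred b1: · stop@b1
  join b4 pred b2: b2 stop@b1
  join b4 pred b7: b7→b5→b4 stop@b1
  join b7 pred b5: · stop@b5
  join b7 pred b6: b6 stop@b5
  DF(b0)=∅
  DF(b1)={b1}
  DF(b2)={b1,b4}
  DF(b3)=∅
  DF(b4)={b4}
  DF(b5)={b4}
  DF(b6)={b7}
  DF(b7)={b4}

φ for m: defs {b0,b1,b6,b7}
  DF⁺ = {b1,b4,b7}

Answer: ["b1", "b4", "b7"]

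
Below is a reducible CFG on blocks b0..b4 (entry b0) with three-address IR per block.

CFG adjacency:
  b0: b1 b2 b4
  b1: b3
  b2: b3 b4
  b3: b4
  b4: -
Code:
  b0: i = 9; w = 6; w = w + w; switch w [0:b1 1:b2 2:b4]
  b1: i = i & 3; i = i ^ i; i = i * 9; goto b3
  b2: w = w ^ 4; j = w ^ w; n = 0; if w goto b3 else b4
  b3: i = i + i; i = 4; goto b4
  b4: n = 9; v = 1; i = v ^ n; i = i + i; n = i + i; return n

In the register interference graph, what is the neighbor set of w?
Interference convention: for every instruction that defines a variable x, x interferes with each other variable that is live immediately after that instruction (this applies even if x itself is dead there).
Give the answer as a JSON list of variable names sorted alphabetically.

Per-block:
  b0: def={i,w} ue=∅
  b1: def={i} ue={i}
  b2: def={j,n,w} ue={w}
  b3: def={i} ue={i}
  b4: def={i,n,v} ue=∅

Live sets:
  b0: in=∅ out={i,w}
  b1: in={i} out={i}
  b2: in={i,w} out={i}
  b3: in={i} out=∅
  b4: in=∅ out=∅

Interference:
  i↔{j,n,w}
  j↔{i,w}
  n↔{i,v,w}
  v↔{n}
  w↔{i,j,n}

N(w) = ["i", "j", "n"]

Answer: ["i", "j", "n"]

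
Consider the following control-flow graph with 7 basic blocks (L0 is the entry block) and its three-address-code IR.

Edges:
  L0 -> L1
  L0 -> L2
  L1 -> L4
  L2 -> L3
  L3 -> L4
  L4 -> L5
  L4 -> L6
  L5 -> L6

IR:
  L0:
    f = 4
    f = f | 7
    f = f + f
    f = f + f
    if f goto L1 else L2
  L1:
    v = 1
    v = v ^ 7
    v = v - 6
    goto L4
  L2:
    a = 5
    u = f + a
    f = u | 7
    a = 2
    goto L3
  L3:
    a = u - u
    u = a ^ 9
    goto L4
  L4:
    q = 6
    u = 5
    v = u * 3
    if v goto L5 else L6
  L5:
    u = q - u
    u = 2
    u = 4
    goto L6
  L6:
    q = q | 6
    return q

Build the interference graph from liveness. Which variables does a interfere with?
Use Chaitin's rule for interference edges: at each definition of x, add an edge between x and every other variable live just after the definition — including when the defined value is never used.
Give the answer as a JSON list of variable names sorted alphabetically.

Answer: ["f", "u"]

Analysis:
Per-block:
  L0: def={f} ue=∅
  L1: def={v} ue=∅
  L2: def={a,f,u} ue={f}
  L3: def={a,u} ue={u}
  L4: def={q,u,v} ue=∅
  L5: def={u} ue={q,u}
  L6: def={q} ue={q}

Liveness:
  live L0: ∅→{f}
  live L1: ∅→∅
  live L2: {f}→{u}
  live L3: {u}→∅
  live L4: ∅→{q,u}
  live L5: {q,u}→{q}
  live L6: {q}→∅

Interference:
  a — {f,u}
  f — {a,u}
  q — {u,v}
  u — {a,f,q,v}
  v — {q,u}

N(a) = ["f", "u"]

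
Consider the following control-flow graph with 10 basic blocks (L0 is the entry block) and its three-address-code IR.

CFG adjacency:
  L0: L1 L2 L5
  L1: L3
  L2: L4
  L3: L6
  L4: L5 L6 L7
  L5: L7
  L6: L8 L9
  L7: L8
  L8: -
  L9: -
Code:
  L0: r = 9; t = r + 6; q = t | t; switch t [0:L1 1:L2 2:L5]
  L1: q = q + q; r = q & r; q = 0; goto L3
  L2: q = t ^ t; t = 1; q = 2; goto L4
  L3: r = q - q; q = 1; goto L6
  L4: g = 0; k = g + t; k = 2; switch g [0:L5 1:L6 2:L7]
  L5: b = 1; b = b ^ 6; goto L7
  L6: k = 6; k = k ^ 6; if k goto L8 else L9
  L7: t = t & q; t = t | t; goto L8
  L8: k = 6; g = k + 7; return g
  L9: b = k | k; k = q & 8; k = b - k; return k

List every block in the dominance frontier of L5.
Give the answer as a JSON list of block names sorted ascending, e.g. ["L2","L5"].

idom tree: L1←L0 L2←L0 L3←L1 L4←L2 L5←L0 L6←L0 L7←L0 L8←L0 L9←L6
Dom∩ at merges:
  L5: preds {L0,L4}: {L0} ∩ {L0,L2,L4} = {L0}; idom=L0
  L6: preds {L3,L4}: {L0,L1,L3} ∩ {L0,L2,L4} = {L0}; idom=L0
  L7: preds {L4,L5}: {L0,L2,L4} ∩ {L0,L5} = {L0}; idom=L0
  L8: preds {L6,L7}: {L0,L6} ∩ {L0,L7} = {L0}; idom=L0

DF walk-up:
  L5←L0: walk · to L0
  L5←L4: walk L4→L2 to L0
  L6←L3: walk L3→L1 to L0
  L6←L4: walk L4→L2 to L0
  L7←L4: walk L4→L2 to L0
  L7←L5: walk L5 to L0
  L8←L6: walk L6 to L0
  L8←L7: walk L7 to L0
  DF(L0)=∅
  DF(L1)={L6}
  DF(L2)={L5,L6,L7}
  DF(L3)={L6}
  DF(L4)={L5,L6,L7}
  DF(L5)={L7}
  DF(L6)={L8}
  DF(L7)={L8}
  DF(L8)=∅
  DF(L9)=∅

DF(L5) = ["L7"]

Answer: ["L7"]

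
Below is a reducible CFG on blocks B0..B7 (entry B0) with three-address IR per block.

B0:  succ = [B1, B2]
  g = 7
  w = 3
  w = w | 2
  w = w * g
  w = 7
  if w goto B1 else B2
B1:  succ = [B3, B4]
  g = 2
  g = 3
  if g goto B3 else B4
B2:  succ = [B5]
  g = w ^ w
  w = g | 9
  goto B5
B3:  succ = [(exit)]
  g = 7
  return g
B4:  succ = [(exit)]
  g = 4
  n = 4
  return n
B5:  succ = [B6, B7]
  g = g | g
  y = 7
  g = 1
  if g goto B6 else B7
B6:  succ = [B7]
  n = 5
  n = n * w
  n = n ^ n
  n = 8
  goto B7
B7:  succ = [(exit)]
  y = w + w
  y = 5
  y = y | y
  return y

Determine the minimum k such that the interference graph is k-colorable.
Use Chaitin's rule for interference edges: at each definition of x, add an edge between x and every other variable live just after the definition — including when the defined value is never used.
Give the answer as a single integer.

Answer: 2

Working:
Per-block:
  B0 def {g,w} use ∅
  B1 def {g} use ∅
  B2 def {g,w} use {w}
  B3 def {g} use ∅
  B4 def {g,n} use ∅
  B5 def {g,y} use {g}
  B6 def {n} use {w}
  B7 def {y} use {w}

Backward fixpoint:
  B0 li=∅ lo={w}
  B1 li=∅ lo=∅
  B2 li={w} lo={g,w}
  B3 li=∅ lo=∅
  B4 li=∅ lo=∅
  B5 li={g,w} lo={w}
  B6 li={w} lo={w}
  B7 li={w} lo=∅

Interfere edges:
  g↔{w}
  n↔{w}
  w↔{g,n,y}
  y↔{w}

Colouring:
  clique {g,w} ⇒ need ≥ 2
  2-colouring: c0={w}  c1={g,n,y}
  χ = 2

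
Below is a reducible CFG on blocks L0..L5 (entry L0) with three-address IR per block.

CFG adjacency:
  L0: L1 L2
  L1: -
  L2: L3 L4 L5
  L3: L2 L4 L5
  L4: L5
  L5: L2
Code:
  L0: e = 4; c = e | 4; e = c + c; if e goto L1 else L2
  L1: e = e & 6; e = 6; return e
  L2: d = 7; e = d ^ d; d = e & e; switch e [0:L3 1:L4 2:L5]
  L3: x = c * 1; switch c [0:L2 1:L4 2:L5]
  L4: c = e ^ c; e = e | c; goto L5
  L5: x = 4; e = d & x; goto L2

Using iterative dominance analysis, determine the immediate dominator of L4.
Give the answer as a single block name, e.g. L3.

Answer: L2

Working:
idom tree: L1←L0 L2←L0 L3←L2 L4←L2 L5←L2
Dom at joins:
  L2: preds {L0,L3,L5}: {L0} ∩ {L0,L2,L3} ∩ {L0,L2,L5} = {L0}; idom=L0
  L4: preds {L2,L3}: {L0,L2} ∩ {L0,L2,L3} = {L0,L2}; idom=L2
  L5: preds {L2,L3,L4}: {L0,L2} ∩ {L0,L2,L3} ∩ {L0,L2,L4} = {L0,L2}; idom=L2

idom(L4) = L2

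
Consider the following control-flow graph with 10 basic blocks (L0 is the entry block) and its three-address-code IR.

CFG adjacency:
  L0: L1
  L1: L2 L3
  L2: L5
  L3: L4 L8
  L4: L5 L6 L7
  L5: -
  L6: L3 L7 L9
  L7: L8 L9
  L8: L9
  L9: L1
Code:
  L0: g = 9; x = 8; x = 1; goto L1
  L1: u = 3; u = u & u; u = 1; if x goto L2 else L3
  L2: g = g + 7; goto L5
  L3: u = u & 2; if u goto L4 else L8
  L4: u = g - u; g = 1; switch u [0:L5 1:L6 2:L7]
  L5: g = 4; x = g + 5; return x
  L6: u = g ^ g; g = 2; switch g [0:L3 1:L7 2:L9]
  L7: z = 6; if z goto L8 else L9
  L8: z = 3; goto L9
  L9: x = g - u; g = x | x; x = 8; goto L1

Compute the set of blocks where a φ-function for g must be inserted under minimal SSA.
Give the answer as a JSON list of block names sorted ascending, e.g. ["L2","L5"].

idom tree: L1←L0 L2←L1 L3←L1 L4←L3 L5←L1 L6←L4 L7←L4 L8←L3 L9←L3
Dom∩ at merges:
  L1: preds {L0,L9}: {L0} ∩ {L0,L1,L3,L9} = {L0}; idom=L0
  L3: preds {L1,L6}: {L0,L1} ∩ {L0,L1,L3,L4,L6} = {L0,L1}; idom=L1
  L5: preds {L2,L4}: {L0,L1,L2} ∩ {L0,L1,L3,L4} = {L0,L1}; idom=L1
  L7: preds {L4,L6}: {L0,L1,L3,L4} ∩ {L0,L1,L3,L4,L6} = {L0,L1,L3,L4}; idom=L4
  L8: preds {L3,L7}: {L0,L1,L3} ∩ {L0,L1,L3,L4,L7} = {L0,L1,L3}; idom=L3
  L9: preds {L6,L7,L8}: {L0,L1,L3,L4,L6} ∩ {L0,L1,L3,L4,L7} ∩ {L0,L1,L3,L8} = {L0,L1,L3}; idom=L3

DF derivation:
  L1←L0: walk · to L0
  L1←L9: walk L9→L3→L1 to L0
  L3←L1: walk · to L1
  L3←L6: walk L6→L4→L3 to L1
  L5←L2: walk L2 to L1
  L5←L4: walk L4→L3 to L1
  L7←L4: walk · to L4
  L7←L6: walk L6 to L4
  L8←L3: walk · to L3
  L8←L7: walk L7→L4 to L3
  L9←L6: walk L6→L4 to L3
  L9←L7: walk L7→L4 to L3
  L9←L8: walk L8 to L3
  L0: DF=∅
  L1: DF={L1}
  L2: DF={L5}
  L3: DF={L1,L3,L5}
  L4: DF={L3,L5,L8,L9}
  L5: DF=∅
  L6: DF={L3,L7,L9}
  L7: DF={L8,L9}
  L8: DF={L9}
  L9: DF={L1}

φ for g: defs {L0,L2,L4,L5,L6,L9}
  DF⁺ = {L1,L3,L5,L7,L8,L9}

Answer: ["L1", "L3", "L5", "L7", "L8", "L9"]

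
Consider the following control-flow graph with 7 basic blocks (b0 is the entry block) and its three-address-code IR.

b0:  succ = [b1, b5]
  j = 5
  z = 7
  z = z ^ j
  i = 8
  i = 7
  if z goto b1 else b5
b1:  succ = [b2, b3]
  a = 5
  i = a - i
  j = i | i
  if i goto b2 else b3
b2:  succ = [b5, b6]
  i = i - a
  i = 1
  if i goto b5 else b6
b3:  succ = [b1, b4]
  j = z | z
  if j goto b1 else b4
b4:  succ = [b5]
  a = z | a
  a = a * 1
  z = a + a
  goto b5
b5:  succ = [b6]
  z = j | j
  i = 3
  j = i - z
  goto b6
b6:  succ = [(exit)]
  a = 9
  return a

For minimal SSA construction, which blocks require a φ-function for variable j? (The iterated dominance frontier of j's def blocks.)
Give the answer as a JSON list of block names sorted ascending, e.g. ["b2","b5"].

Answer: ["b1", "b5", "b6"]

Working:
idom tree: b1←b0 b2←b1 b3←b1 b4←b3 b5←b0 b6←b0
Join-block Dom:
  b1: preds {b0,b3}: {b0} ∩ {b0,b1,b3} = {b0}; idom=b0
  b5: preds {b0,b2,b4}: {b0} ∩ {b0,b1,b2} ∩ {b0,b1,b3,b4} = {b0}; idom=b0
  b6: preds {b2,b5}: {b0,b1,b2} ∩ {b0,b5} = {b0}; idom=b0

DF derivation:
  join b1 pred b0: · stop@b0
  join b1 pred b3: b3→b1 stop@b0
  join b5 pred b0: · stop@b0
  join b5 pred b2: b2→b1 stop@b0
  join b5 pred b4: b4→b3→b1 stop@b0
  join b6 pred b2: b2→b1 stop@b0
  join b6 pred b5: b5 stop@b0
  b0 → ∅
  b1 → {b1,b5,b6}
  b2 → {b5,b6}
  b3 → {b1,b5}
  b4 → {b5}
  b5 → {b6}
  b6 → ∅

φ for j: defs {b0,b1,b3,b5}
  DF⁺ = {b1,b5,b6}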